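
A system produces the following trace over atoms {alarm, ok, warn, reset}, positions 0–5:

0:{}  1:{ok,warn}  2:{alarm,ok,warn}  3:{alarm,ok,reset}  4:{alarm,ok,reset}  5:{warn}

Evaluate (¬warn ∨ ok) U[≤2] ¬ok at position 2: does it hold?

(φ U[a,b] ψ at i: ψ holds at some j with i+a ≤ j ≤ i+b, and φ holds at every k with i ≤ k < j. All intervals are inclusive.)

No

Need some j in [2,4] with ¬ok, and (¬warn ∨ ok) at every k in [2,j-1].
  j=2: ¬ok false.
  j=3: ¬ok false.
  j=4: ¬ok false.
No j in the window works → until fails.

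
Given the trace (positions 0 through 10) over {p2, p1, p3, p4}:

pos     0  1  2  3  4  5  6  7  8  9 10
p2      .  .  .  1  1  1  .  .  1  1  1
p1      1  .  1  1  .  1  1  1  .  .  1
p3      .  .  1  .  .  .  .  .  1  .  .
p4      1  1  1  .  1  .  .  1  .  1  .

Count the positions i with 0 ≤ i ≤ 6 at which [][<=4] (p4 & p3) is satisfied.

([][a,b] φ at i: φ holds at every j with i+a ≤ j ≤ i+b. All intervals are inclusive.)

Evaluate at each i in [0,6]:
  i=0: ✗ (fails at j=0)
  i=1: ✗ (fails at j=1)
  i=2: ✗ (fails at j=3)
  i=3: ✗ (fails at j=3)
  i=4: ✗ (fails at j=4)
  i=5: ✗ (fails at j=5)
  i=6: ✗ (fails at j=6)
Positions where it holds: {} → 0.

0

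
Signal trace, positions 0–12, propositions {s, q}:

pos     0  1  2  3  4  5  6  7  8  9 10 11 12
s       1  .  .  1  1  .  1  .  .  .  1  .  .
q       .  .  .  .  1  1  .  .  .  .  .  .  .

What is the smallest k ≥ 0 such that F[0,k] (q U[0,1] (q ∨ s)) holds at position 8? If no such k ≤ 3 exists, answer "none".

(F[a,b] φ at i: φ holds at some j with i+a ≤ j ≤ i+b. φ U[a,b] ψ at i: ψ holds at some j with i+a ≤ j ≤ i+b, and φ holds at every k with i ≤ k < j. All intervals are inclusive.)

2

Scan j = 8,9,… for (q U[0,1] (q ∨ s)):
  j=8: fails
  j=9: fails
  j=10: holds
First hit at j=10, so smallest k = 10-8 = 2.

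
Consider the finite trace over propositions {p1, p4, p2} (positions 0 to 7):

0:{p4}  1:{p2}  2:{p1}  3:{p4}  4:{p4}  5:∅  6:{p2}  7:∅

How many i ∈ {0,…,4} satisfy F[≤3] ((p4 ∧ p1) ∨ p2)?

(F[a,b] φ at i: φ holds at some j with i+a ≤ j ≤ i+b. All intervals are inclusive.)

4

Evaluate at each i in [0,4]:
  i=0: ✓ (witness j=1)
  i=1: ✓ (witness j=1)
  i=2: ✗ (none in [2,5])
  i=3: ✓ (witness j=6)
  i=4: ✓ (witness j=6)
Positions where it holds: {0, 1, 3, 4} → 4.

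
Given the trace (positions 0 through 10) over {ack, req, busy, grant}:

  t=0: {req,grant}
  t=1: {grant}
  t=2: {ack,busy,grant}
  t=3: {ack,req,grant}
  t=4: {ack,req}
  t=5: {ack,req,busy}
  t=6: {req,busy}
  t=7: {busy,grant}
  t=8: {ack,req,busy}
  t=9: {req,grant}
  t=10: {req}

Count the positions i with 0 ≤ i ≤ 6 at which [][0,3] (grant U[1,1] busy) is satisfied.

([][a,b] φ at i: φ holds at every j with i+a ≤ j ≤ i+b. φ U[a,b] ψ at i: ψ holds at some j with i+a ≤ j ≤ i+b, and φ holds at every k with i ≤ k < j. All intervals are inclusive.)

Evaluate at each i in [0,6]:
  i=0: ✗ (fails at j=0)
  i=1: ✗ (fails at j=2)
  i=2: ✗ (fails at j=2)
  i=3: ✗ (fails at j=3)
  i=4: ✗ (fails at j=4)
  i=5: ✗ (fails at j=5)
  i=6: ✗ (fails at j=6)
Positions where it holds: {} → 0.

0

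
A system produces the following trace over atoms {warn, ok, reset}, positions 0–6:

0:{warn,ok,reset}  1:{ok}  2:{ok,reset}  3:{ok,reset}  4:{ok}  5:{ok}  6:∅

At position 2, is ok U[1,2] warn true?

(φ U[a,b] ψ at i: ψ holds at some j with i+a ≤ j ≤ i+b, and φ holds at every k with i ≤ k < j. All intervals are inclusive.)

Need some j in [3,4] with warn, and ok at every k in [2,j-1].
  j=3: warn false.
  j=4: warn false.
No j in the window works → until fails.

Does not hold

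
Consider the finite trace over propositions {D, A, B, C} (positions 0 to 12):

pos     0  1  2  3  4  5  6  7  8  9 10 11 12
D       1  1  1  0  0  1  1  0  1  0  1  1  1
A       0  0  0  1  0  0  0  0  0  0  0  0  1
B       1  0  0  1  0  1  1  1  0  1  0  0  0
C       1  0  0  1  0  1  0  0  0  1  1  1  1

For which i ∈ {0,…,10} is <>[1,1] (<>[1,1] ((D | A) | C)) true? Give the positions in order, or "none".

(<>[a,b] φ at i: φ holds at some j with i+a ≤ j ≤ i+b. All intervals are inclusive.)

Evaluate at each i in [0,10]:
  i=0: ✓ (witness j=1)
  i=1: ✓ (witness j=2)
  i=2: ✗ (none in [3,3])
  i=3: ✓ (witness j=4)
  i=4: ✓ (witness j=5)
  i=5: ✗ (none in [6,6])
  i=6: ✓ (witness j=7)
  i=7: ✓ (witness j=8)
  i=8: ✓ (witness j=9)
  i=9: ✓ (witness j=10)
  i=10: ✓ (witness j=11)

0, 1, 3, 4, 6, 7, 8, 9, 10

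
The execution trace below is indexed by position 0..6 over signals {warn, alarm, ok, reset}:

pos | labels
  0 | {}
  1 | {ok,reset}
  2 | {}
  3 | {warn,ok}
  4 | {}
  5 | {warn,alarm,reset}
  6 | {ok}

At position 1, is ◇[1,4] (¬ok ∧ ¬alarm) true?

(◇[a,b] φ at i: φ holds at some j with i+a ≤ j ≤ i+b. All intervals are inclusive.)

Check (¬ok ∧ ¬alarm) at each j in [2,5]:
  j=2: true
  j=3: false
  j=4: true
  j=5: false
Found at j=2 → formula holds.

True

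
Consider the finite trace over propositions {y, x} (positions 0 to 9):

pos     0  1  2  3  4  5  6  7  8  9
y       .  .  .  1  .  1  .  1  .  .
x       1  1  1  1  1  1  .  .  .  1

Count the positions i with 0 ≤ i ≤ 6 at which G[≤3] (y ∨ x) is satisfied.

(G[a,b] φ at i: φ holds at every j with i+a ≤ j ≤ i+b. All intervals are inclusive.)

Evaluate at each i in [0,6]:
  i=0: ✓ (all of [0,3])
  i=1: ✓ (all of [1,4])
  i=2: ✓ (all of [2,5])
  i=3: ✗ (fails at j=6)
  i=4: ✗ (fails at j=6)
  i=5: ✗ (fails at j=6)
  i=6: ✗ (fails at j=6)
Positions where it holds: {0, 1, 2} → 3.

3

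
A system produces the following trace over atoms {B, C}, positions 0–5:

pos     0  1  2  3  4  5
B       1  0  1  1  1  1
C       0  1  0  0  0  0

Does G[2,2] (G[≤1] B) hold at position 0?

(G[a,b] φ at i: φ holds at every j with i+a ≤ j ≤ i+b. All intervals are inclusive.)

Yes

Check G[≤1] B at every j in [2,2]:
  j=2: holds on [2,3]
All positions satisfy it → formula holds.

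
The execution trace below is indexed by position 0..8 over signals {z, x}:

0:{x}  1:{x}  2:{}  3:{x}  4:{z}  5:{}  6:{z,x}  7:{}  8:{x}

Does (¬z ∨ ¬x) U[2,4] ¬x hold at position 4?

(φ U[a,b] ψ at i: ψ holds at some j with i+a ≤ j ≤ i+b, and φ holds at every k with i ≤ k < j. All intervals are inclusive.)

No

Need some j in [6,8] with ¬x, and (¬z ∨ ¬x) at every k in [4,j-1].
  j=6: ¬x false.
  j=7: ¬x holds, but (¬z ∨ ¬x) fails at k=6 → not this j.
  j=8: ¬x false.
No j in the window works → until fails.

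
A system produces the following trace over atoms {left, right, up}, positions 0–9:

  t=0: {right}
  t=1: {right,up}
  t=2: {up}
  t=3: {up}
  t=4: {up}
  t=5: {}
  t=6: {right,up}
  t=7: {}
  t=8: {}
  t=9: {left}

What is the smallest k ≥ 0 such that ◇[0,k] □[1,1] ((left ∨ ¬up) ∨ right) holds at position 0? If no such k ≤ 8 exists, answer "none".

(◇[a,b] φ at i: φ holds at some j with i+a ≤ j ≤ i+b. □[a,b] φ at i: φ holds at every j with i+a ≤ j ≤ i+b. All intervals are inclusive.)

0

Scan j = 0,1,… for □[1,1] ((left ∨ ¬up) ∨ right):
  j=0: holds
First hit at j=0, so smallest k = 0-0 = 0.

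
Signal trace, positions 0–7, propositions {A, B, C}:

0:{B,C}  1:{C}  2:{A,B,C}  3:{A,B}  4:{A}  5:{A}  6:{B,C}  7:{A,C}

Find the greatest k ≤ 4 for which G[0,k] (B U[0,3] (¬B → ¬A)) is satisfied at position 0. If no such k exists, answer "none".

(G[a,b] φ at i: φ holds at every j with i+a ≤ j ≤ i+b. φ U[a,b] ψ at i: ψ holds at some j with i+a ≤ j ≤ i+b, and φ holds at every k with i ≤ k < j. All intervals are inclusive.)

3

(B U[0,3] (¬B → ¬A)) must hold from j=0 onward; find where it first fails.
  j=0: holds
  j=1: holds
  j=2: holds
  j=3: holds
  j=4: fails
Holds on [0,3], so largest k = 3.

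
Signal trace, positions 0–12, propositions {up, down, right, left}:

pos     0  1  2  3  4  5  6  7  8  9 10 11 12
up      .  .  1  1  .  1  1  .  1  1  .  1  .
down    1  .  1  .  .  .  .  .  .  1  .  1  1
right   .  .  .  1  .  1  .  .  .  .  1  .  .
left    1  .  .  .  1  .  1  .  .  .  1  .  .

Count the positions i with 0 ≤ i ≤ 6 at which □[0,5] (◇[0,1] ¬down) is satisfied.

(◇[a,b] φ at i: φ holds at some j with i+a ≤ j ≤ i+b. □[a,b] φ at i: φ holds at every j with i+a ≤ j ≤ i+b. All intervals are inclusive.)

6

Evaluate at each i in [0,6]:
  i=0: ✓ (all of [0,5])
  i=1: ✓ (all of [1,6])
  i=2: ✓ (all of [2,7])
  i=3: ✓ (all of [3,8])
  i=4: ✓ (all of [4,9])
  i=5: ✓ (all of [5,10])
  i=6: ✗ (fails at j=11)
Positions where it holds: {0, 1, 2, 3, 4, 5} → 6.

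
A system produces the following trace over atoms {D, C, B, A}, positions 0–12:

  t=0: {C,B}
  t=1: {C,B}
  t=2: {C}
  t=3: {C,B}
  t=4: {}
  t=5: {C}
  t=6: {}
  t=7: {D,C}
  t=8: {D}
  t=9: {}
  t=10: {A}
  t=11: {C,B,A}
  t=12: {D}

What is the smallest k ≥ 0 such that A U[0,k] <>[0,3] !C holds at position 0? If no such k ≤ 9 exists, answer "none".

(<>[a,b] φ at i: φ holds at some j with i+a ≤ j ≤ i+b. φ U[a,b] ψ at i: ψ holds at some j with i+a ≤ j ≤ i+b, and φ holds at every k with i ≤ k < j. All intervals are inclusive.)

none

Need earliest j ≥ 0 with <>[0,3] !C, and A at every k in [0,j-1].
  j=0: rhs fails.
  j=1: rhs holds but lhs fails at k=0.
  j=2: rhs holds but lhs fails at k=0.
  j=3: rhs holds but lhs fails at k=0.
  j=4: rhs holds but lhs fails at k=0.
  j=5: rhs holds but lhs fails at k=0.
  j=6: rhs holds but lhs fails at k=0.
  j=7: rhs holds but lhs fails at k=0.
  j=8: rhs holds but lhs fails at k=0.
  j=9: rhs holds but lhs fails at k=0.
No witness within the range → none.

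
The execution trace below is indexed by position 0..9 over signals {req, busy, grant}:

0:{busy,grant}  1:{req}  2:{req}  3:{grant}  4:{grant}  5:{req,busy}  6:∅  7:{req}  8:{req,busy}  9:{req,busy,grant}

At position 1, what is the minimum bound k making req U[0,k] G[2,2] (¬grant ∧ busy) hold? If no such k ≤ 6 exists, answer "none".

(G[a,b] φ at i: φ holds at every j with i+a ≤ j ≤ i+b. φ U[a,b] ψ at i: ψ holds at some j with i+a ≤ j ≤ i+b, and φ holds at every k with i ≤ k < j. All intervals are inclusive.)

Need earliest j ≥ 1 with G[2,2] (¬grant ∧ busy), and req at every k in [1,j-1].
  j=1: rhs fails.
  j=2: rhs fails.
  j=3: rhs holds; lhs holds on [1,2]. k = 2.

2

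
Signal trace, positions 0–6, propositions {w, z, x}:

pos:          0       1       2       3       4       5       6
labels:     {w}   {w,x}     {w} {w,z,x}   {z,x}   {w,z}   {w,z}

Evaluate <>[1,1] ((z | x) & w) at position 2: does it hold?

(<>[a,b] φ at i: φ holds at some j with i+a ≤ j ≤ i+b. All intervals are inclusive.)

Check ((z | x) & w) at each j in [3,3]:
  j=3: true
Found at j=3 → formula holds.

Yes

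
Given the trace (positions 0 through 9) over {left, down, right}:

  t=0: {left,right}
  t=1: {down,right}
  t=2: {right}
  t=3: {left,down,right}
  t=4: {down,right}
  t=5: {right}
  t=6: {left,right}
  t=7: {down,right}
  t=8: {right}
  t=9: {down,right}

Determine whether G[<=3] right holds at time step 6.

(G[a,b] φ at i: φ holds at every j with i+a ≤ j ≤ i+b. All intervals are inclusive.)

Check right at every j in [6,9]:
  j=6: true
  j=7: true
  j=8: true
  j=9: true
All positions satisfy it → formula holds.

Holds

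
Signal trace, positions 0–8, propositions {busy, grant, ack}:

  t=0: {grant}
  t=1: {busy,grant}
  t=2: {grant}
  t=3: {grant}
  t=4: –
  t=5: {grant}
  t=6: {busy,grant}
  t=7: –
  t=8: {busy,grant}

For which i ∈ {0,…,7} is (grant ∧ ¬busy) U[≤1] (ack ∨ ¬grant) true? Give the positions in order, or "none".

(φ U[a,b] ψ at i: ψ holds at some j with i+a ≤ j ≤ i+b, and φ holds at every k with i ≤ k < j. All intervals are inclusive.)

Evaluate at each i in [0,7]:
  i=0: ✗ (no rhs in [0,1])
  i=1: ✗ (no rhs in [1,2])
  i=2: ✗ (no rhs in [2,3])
  i=3: ✓ (rhs at j=4; lhs holds on [3,3])
  i=4: ✓ (rhs at j=4)
  i=5: ✗ (no rhs in [5,6])
  i=6: ✗ (lhs fails at k=6 before rhs at j=7)
  i=7: ✓ (rhs at j=7)

3, 4, 7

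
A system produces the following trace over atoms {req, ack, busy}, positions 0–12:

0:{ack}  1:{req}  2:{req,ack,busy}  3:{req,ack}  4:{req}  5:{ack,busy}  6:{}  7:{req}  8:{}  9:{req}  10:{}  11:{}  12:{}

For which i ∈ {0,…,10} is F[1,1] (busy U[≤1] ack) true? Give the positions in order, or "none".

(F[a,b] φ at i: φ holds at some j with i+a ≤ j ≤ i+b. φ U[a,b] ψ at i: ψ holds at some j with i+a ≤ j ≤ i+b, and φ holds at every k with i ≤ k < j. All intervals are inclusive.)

Evaluate at each i in [0,10]:
  i=0: ✗ (none in [1,1])
  i=1: ✓ (witness j=2)
  i=2: ✓ (witness j=3)
  i=3: ✗ (none in [4,4])
  i=4: ✓ (witness j=5)
  i=5: ✗ (none in [6,6])
  i=6: ✗ (none in [7,7])
  i=7: ✗ (none in [8,8])
  i=8: ✗ (none in [9,9])
  i=9: ✗ (none in [10,10])
  i=10: ✗ (none in [11,11])

1, 2, 4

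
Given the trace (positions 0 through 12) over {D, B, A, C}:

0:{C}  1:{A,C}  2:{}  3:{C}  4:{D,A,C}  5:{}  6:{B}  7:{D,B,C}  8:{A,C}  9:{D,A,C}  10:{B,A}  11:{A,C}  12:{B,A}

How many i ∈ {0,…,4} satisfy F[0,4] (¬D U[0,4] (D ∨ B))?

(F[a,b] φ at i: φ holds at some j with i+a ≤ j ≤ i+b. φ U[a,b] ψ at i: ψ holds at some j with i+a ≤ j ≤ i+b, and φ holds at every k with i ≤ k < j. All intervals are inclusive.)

5

Evaluate at each i in [0,4]:
  i=0: ✓ (witness j=0)
  i=1: ✓ (witness j=1)
  i=2: ✓ (witness j=2)
  i=3: ✓ (witness j=3)
  i=4: ✓ (witness j=4)
Positions where it holds: {0, 1, 2, 3, 4} → 5.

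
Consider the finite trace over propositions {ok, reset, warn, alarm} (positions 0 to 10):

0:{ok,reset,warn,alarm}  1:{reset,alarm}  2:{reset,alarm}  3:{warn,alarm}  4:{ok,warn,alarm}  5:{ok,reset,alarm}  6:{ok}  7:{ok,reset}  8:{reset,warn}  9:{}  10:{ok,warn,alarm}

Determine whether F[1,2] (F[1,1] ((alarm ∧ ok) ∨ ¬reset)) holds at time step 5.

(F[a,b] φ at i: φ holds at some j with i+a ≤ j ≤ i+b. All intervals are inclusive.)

False

Check F[1,1] ((alarm ∧ ok) ∨ ¬reset) at each j in [6,7]:
  j=6: fails (none in [7,7])
  j=7: fails (none in [8,8])
No position in the window satisfies it → formula fails.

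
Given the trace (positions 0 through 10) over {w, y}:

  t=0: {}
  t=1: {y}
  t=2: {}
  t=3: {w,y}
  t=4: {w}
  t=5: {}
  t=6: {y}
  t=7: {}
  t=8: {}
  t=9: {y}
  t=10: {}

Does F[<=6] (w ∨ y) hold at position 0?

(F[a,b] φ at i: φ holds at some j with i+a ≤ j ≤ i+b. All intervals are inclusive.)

Holds

Check (w ∨ y) at each j in [0,6]:
  j=0: false
  j=1: true
  j=2: false
  j=3: true
  j=4: true
  j=5: false
  j=6: true
Found at j=1 → formula holds.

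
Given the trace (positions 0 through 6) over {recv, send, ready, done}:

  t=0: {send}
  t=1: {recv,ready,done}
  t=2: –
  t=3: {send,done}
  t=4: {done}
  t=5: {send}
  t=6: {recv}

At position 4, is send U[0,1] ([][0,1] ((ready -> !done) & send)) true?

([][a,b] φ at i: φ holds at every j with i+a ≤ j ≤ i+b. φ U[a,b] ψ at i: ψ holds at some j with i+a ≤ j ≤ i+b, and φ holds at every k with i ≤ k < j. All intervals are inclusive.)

Need some j in [4,5] with [][0,1] ((ready -> !done) & send), and send at every k in [4,j-1].
  j=4: [][0,1] ((ready -> !done) & send) — fails at 4.
  j=5: [][0,1] ((ready -> !done) & send) — fails at 6.
No j in the window works → until fails.

False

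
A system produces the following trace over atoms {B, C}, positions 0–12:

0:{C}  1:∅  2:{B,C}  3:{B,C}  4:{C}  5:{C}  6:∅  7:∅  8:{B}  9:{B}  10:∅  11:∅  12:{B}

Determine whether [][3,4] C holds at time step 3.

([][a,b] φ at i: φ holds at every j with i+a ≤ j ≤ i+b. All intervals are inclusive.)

Check C at every j in [6,7]:
  j=6: false
  j=7: false
Fails at j=6 → formula fails.

False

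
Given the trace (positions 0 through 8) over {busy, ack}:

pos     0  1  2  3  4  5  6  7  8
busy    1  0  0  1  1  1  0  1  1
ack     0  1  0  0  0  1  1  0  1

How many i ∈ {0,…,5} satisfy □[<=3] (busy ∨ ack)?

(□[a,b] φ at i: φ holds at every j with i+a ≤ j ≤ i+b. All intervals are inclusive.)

Evaluate at each i in [0,5]:
  i=0: ✗ (fails at j=2)
  i=1: ✗ (fails at j=2)
  i=2: ✗ (fails at j=2)
  i=3: ✓ (all of [3,6])
  i=4: ✓ (all of [4,7])
  i=5: ✓ (all of [5,8])
Positions where it holds: {3, 4, 5} → 3.

3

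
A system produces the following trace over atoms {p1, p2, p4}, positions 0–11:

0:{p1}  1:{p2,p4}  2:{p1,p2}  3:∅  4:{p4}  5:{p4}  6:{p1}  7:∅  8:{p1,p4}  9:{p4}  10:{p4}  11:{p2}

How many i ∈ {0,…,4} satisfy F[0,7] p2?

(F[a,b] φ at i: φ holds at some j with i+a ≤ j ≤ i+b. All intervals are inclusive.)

4

Evaluate at each i in [0,4]:
  i=0: ✓ (witness j=1)
  i=1: ✓ (witness j=1)
  i=2: ✓ (witness j=2)
  i=3: ✗ (none in [3,10])
  i=4: ✓ (witness j=11)
Positions where it holds: {0, 1, 2, 4} → 4.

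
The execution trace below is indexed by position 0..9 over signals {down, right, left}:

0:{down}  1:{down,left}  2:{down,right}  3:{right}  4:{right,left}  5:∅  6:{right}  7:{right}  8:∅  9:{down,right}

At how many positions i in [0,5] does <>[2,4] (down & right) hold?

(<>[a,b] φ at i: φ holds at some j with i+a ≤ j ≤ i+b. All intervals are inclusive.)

2

Evaluate at each i in [0,5]:
  i=0: ✓ (witness j=2)
  i=1: ✗ (none in [3,5])
  i=2: ✗ (none in [4,6])
  i=3: ✗ (none in [5,7])
  i=4: ✗ (none in [6,8])
  i=5: ✓ (witness j=9)
Positions where it holds: {0, 5} → 2.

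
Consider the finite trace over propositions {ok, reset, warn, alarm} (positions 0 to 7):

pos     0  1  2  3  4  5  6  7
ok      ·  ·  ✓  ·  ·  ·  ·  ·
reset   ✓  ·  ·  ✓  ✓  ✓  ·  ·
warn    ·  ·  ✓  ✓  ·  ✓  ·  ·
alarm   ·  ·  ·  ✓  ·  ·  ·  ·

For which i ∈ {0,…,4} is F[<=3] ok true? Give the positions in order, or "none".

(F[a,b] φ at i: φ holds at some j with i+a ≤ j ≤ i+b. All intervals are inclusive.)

0, 1, 2

Evaluate at each i in [0,4]:
  i=0: ✓ (witness j=2)
  i=1: ✓ (witness j=2)
  i=2: ✓ (witness j=2)
  i=3: ✗ (none in [3,6])
  i=4: ✗ (none in [4,7])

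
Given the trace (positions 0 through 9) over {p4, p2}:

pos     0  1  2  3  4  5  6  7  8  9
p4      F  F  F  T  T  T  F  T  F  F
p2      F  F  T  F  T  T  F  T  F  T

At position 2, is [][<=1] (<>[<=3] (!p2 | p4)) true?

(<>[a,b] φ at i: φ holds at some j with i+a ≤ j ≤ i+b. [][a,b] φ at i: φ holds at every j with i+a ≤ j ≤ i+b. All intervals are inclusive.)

Check <>[<=3] (!p2 | p4) at every j in [2,3]:
  j=2: holds (witness at 3)
  j=3: holds (witness at 3)
All positions satisfy it → formula holds.

Holds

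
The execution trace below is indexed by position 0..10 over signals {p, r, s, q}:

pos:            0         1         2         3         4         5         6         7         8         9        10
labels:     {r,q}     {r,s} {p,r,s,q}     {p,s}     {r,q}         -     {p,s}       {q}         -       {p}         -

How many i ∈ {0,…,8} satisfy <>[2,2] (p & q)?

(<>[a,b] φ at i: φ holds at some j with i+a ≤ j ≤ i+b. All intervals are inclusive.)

Evaluate at each i in [0,8]:
  i=0: ✓ (witness j=2)
  i=1: ✗ (none in [3,3])
  i=2: ✗ (none in [4,4])
  i=3: ✗ (none in [5,5])
  i=4: ✗ (none in [6,6])
  i=5: ✗ (none in [7,7])
  i=6: ✗ (none in [8,8])
  i=7: ✗ (none in [9,9])
  i=8: ✗ (none in [10,10])
Positions where it holds: {0} → 1.

1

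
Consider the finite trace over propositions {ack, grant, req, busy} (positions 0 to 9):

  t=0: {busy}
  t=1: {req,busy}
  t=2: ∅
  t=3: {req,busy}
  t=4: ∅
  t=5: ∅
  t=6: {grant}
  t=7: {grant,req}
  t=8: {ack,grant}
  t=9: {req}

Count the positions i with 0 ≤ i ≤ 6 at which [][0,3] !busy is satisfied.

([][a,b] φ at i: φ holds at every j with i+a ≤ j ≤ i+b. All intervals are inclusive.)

Evaluate at each i in [0,6]:
  i=0: ✗ (fails at j=0)
  i=1: ✗ (fails at j=1)
  i=2: ✗ (fails at j=3)
  i=3: ✗ (fails at j=3)
  i=4: ✓ (all of [4,7])
  i=5: ✓ (all of [5,8])
  i=6: ✓ (all of [6,9])
Positions where it holds: {4, 5, 6} → 3.

3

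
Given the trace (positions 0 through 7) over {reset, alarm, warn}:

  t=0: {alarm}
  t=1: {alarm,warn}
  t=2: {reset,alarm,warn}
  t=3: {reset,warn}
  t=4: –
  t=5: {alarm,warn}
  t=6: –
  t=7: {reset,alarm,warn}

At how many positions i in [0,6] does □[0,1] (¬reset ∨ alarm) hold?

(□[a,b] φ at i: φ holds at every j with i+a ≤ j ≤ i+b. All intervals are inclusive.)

Evaluate at each i in [0,6]:
  i=0: ✓ (all of [0,1])
  i=1: ✓ (all of [1,2])
  i=2: ✗ (fails at j=3)
  i=3: ✗ (fails at j=3)
  i=4: ✓ (all of [4,5])
  i=5: ✓ (all of [5,6])
  i=6: ✓ (all of [6,7])
Positions where it holds: {0, 1, 4, 5, 6} → 5.

5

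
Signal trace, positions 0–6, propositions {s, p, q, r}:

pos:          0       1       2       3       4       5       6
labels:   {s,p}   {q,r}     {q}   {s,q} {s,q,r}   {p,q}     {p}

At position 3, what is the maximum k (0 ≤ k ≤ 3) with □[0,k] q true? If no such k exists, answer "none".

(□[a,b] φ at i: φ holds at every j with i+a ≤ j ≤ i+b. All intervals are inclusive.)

q must hold from j=3 onward; find where it first fails.
  j=3: holds
  j=4: holds
  j=5: holds
  j=6: fails
Holds on [3,5], so largest k = 2.

2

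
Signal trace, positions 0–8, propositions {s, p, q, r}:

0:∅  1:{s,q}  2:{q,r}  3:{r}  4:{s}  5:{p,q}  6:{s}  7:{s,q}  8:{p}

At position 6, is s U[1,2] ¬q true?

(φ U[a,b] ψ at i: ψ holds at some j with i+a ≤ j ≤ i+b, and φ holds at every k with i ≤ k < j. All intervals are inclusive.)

True

Need some j in [7,8] with ¬q, and s at every k in [6,j-1].
  j=7: ¬q false.
  j=8: ¬q holds; s holds at every k in [6,7] → satisfied.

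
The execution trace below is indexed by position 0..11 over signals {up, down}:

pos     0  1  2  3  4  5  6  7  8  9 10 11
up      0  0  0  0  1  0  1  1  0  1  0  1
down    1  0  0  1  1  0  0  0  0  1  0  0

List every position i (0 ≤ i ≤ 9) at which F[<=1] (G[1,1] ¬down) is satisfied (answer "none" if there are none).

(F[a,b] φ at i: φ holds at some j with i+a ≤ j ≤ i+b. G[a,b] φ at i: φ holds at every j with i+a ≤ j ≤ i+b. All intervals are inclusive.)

Evaluate at each i in [0,9]:
  i=0: ✓ (witness j=0)
  i=1: ✓ (witness j=1)
  i=2: ✗ (none in [2,3])
  i=3: ✓ (witness j=4)
  i=4: ✓ (witness j=4)
  i=5: ✓ (witness j=5)
  i=6: ✓ (witness j=6)
  i=7: ✓ (witness j=7)
  i=8: ✓ (witness j=9)
  i=9: ✓ (witness j=9)

0, 1, 3, 4, 5, 6, 7, 8, 9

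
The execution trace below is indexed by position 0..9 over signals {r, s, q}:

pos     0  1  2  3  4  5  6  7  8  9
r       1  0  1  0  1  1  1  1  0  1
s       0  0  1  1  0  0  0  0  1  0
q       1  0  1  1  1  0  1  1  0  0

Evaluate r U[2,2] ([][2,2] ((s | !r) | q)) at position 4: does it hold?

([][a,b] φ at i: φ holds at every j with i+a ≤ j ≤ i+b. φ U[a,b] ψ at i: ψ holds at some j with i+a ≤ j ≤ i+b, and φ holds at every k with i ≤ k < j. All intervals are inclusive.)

Need some j in [6,6] with [][2,2] ((s | !r) | q), and r at every k in [4,j-1].
  j=6: [][2,2] ((s | !r) | q) holds; r holds at every k in [4,5] → satisfied.

True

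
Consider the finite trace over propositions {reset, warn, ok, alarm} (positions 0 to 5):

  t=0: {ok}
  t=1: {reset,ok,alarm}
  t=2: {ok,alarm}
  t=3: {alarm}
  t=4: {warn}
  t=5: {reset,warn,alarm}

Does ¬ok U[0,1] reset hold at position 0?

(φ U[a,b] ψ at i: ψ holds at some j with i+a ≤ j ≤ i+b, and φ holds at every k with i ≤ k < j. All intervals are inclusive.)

Need some j in [0,1] with reset, and ¬ok at every k in [0,j-1].
  j=0: reset false.
  j=1: reset holds, but ¬ok fails at k=0 → not this j.
No j in the window works → until fails.

Does not hold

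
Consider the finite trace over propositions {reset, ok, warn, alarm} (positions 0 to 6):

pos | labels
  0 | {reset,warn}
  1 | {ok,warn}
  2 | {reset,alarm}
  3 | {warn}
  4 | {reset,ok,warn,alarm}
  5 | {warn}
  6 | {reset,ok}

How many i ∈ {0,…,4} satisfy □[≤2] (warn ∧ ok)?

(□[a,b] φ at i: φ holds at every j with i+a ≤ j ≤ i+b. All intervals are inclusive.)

Evaluate at each i in [0,4]:
  i=0: ✗ (fails at j=0)
  i=1: ✗ (fails at j=2)
  i=2: ✗ (fails at j=2)
  i=3: ✗ (fails at j=3)
  i=4: ✗ (fails at j=5)
Positions where it holds: {} → 0.

0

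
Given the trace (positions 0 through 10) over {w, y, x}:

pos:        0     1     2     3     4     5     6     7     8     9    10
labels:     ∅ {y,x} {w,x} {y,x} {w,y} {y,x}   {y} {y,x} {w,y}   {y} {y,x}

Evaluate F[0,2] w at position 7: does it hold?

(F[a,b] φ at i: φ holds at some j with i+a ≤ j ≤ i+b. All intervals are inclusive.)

Yes

Check w at each j in [7,9]:
  j=7: false
  j=8: true
  j=9: false
Found at j=8 → formula holds.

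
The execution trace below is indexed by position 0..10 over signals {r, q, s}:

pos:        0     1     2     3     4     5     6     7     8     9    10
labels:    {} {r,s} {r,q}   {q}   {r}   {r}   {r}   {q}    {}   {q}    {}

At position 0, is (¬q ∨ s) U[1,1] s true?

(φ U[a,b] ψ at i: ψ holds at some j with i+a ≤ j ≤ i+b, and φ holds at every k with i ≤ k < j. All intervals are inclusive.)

Holds

Need some j in [1,1] with s, and (¬q ∨ s) at every k in [0,j-1].
  j=1: s holds; (¬q ∨ s) holds at every k in [0,0] → satisfied.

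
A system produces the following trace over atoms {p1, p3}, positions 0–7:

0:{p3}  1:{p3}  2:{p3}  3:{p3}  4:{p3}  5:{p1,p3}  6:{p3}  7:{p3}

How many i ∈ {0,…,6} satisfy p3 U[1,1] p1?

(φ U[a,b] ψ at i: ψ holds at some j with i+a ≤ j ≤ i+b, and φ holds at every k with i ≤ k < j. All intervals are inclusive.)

1

Evaluate at each i in [0,6]:
  i=0: ✗ (no rhs in [1,1])
  i=1: ✗ (no rhs in [2,2])
  i=2: ✗ (no rhs in [3,3])
  i=3: ✗ (no rhs in [4,4])
  i=4: ✓ (rhs at j=5; lhs holds on [4,4])
  i=5: ✗ (no rhs in [6,6])
  i=6: ✗ (no rhs in [7,7])
Positions where it holds: {4} → 1.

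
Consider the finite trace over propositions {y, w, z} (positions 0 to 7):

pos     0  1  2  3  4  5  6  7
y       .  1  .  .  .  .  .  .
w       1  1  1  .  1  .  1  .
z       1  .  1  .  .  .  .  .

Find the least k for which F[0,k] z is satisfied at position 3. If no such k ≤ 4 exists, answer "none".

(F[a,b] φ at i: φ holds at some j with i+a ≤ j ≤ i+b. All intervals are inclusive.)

Scan j = 3,4,… for z:
  j=3: fails
  j=4: fails
  j=5: fails
  j=6: fails
  j=7: fails
No j in [3,7] satisfies it → none.

none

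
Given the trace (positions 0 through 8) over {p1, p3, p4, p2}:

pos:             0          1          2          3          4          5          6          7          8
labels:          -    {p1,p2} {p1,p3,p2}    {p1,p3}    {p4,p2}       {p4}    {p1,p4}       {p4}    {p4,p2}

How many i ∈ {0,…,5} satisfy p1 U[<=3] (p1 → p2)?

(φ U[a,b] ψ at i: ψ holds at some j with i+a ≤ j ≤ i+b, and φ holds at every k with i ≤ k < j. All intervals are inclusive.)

Evaluate at each i in [0,5]:
  i=0: ✓ (rhs at j=0)
  i=1: ✓ (rhs at j=1)
  i=2: ✓ (rhs at j=2)
  i=3: ✓ (rhs at j=4; lhs holds on [3,3])
  i=4: ✓ (rhs at j=4)
  i=5: ✓ (rhs at j=5)
Positions where it holds: {0, 1, 2, 3, 4, 5} → 6.

6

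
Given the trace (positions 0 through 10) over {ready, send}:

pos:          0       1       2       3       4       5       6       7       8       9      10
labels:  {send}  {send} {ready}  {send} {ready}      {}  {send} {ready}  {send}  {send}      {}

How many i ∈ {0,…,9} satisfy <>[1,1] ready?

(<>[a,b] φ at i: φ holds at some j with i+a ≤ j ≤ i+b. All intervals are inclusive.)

Evaluate at each i in [0,9]:
  i=0: ✗ (none in [1,1])
  i=1: ✓ (witness j=2)
  i=2: ✗ (none in [3,3])
  i=3: ✓ (witness j=4)
  i=4: ✗ (none in [5,5])
  i=5: ✗ (none in [6,6])
  i=6: ✓ (witness j=7)
  i=7: ✗ (none in [8,8])
  i=8: ✗ (none in [9,9])
  i=9: ✗ (none in [10,10])
Positions where it holds: {1, 3, 6} → 3.

3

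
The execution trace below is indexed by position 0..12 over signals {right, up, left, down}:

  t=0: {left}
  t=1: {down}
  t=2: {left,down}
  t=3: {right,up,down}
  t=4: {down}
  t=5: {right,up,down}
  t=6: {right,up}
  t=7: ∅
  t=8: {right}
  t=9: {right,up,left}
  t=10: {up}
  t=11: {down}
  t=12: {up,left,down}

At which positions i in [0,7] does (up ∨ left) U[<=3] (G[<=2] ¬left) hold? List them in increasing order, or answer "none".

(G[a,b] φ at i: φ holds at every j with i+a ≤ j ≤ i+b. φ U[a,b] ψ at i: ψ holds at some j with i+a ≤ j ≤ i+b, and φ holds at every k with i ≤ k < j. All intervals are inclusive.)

Evaluate at each i in [0,7]:
  i=0: ✗ (lhs fails at k=1 before rhs at j=3)
  i=1: ✗ (lhs fails at k=1 before rhs at j=3)
  i=2: ✓ (rhs at j=3; lhs holds on [2,2])
  i=3: ✓ (rhs at j=3)
  i=4: ✓ (rhs at j=4)
  i=5: ✓ (rhs at j=5)
  i=6: ✓ (rhs at j=6)
  i=7: ✗ (no rhs in [7,10])

2, 3, 4, 5, 6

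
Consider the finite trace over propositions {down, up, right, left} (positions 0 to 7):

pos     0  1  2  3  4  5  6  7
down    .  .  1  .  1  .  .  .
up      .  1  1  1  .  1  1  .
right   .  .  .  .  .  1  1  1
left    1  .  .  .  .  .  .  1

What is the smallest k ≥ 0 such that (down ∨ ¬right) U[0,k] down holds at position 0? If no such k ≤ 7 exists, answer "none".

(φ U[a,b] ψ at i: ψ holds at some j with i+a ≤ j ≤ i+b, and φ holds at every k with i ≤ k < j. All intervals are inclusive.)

2

Need earliest j ≥ 0 with down, and (down ∨ ¬right) at every k in [0,j-1].
  j=0: rhs fails.
  j=1: rhs fails.
  j=2: rhs holds; lhs holds on [0,1]. k = 2.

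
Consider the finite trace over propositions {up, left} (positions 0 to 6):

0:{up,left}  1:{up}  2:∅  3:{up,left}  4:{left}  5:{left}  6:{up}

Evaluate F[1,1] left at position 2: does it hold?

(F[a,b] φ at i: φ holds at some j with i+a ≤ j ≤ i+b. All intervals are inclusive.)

Yes

Check left at each j in [3,3]:
  j=3: true
Found at j=3 → formula holds.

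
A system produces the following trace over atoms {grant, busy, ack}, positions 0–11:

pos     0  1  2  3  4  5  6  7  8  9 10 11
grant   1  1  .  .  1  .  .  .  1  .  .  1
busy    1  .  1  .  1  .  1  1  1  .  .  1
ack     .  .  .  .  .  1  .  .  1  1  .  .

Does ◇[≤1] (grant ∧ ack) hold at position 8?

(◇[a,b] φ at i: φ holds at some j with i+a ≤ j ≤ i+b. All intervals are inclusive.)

Holds

Check (grant ∧ ack) at each j in [8,9]:
  j=8: true
  j=9: false
Found at j=8 → formula holds.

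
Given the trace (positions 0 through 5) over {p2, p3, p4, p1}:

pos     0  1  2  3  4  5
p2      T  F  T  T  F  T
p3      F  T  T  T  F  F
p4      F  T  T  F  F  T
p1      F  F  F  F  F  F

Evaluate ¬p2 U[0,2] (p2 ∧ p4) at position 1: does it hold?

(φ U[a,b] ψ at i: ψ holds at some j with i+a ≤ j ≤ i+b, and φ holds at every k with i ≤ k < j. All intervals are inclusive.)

Holds

Need some j in [1,3] with (p2 ∧ p4), and ¬p2 at every k in [1,j-1].
  j=1: (p2 ∧ p4) false.
  j=2: (p2 ∧ p4) holds; ¬p2 holds at every k in [1,1] → satisfied.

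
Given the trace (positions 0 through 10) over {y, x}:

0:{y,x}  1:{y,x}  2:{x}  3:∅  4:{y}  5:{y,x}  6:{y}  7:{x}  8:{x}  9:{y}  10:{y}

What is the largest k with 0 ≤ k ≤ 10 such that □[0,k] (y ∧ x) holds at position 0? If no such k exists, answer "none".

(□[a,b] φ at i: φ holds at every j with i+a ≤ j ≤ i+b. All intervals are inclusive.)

1

(y ∧ x) must hold from j=0 onward; find where it first fails.
  j=0: holds
  j=1: holds
  j=2: fails
Holds on [0,1], so largest k = 1.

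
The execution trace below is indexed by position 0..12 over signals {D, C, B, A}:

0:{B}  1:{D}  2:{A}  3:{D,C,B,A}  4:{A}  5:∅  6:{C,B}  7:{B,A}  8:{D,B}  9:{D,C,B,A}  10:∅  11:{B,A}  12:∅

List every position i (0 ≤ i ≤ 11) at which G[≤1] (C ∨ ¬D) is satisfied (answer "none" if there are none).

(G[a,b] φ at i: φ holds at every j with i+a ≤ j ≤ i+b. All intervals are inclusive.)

2, 3, 4, 5, 6, 9, 10, 11

Evaluate at each i in [0,11]:
  i=0: ✗ (fails at j=1)
  i=1: ✗ (fails at j=1)
  i=2: ✓ (all of [2,3])
  i=3: ✓ (all of [3,4])
  i=4: ✓ (all of [4,5])
  i=5: ✓ (all of [5,6])
  i=6: ✓ (all of [6,7])
  i=7: ✗ (fails at j=8)
  i=8: ✗ (fails at j=8)
  i=9: ✓ (all of [9,10])
  i=10: ✓ (all of [10,11])
  i=11: ✓ (all of [11,12])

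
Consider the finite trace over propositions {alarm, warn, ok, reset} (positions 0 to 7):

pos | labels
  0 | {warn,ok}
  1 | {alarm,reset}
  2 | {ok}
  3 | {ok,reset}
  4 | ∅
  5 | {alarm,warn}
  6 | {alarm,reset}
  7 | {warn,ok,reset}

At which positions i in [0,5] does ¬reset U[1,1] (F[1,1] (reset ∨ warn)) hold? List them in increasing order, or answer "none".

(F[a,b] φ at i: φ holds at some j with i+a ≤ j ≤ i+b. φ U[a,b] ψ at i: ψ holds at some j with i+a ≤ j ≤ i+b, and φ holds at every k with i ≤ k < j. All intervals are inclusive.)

Evaluate at each i in [0,5]:
  i=0: ✗ (no rhs in [1,1])
  i=1: ✗ (lhs fails at k=1 before rhs at j=2)
  i=2: ✗ (no rhs in [3,3])
  i=3: ✗ (lhs fails at k=3 before rhs at j=4)
  i=4: ✓ (rhs at j=5; lhs holds on [4,4])
  i=5: ✓ (rhs at j=6; lhs holds on [5,5])

4, 5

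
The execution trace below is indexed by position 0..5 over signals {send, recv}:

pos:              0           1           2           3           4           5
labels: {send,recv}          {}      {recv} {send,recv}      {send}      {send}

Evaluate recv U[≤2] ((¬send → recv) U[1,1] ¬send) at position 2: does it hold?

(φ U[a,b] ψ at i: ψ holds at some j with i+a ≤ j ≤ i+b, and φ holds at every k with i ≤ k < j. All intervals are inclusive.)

Does not hold

Need some j in [2,4] with ((¬send → recv) U[1,1] ¬send), and recv at every k in [2,j-1].
  j=2: ((¬send → recv) U[1,1] ¬send) — fails.
  j=3: ((¬send → recv) U[1,1] ¬send) — fails.
  j=4: ((¬send → recv) U[1,1] ¬send) — fails.
No j in the window works → until fails.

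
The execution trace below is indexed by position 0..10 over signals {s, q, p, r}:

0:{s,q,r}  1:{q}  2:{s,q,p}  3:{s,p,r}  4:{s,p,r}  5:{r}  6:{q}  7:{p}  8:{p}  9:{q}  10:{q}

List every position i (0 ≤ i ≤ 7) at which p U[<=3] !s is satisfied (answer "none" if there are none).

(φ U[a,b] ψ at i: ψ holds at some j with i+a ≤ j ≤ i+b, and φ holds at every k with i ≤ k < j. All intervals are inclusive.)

1, 2, 3, 4, 5, 6, 7

Evaluate at each i in [0,7]:
  i=0: ✗ (lhs fails at k=0 before rhs at j=1)
  i=1: ✓ (rhs at j=1)
  i=2: ✓ (rhs at j=5; lhs holds on [2,4])
  i=3: ✓ (rhs at j=5; lhs holds on [3,4])
  i=4: ✓ (rhs at j=5; lhs holds on [4,4])
  i=5: ✓ (rhs at j=5)
  i=6: ✓ (rhs at j=6)
  i=7: ✓ (rhs at j=7)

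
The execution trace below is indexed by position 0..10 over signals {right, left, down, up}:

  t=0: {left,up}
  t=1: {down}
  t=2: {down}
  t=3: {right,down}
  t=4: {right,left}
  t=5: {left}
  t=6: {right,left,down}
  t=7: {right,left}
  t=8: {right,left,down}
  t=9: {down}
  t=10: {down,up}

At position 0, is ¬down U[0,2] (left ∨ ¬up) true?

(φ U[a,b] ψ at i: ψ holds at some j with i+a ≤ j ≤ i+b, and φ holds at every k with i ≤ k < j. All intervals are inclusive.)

Need some j in [0,2] with (left ∨ ¬up), and ¬down at every k in [0,j-1].
  j=0: (left ∨ ¬up) holds; no prefix to check → satisfied.

Yes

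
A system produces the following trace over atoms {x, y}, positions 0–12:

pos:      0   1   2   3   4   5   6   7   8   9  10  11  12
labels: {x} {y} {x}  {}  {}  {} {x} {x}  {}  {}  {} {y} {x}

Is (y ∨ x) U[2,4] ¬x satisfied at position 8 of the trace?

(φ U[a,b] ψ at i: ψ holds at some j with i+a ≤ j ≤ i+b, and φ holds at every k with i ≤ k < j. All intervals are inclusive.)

Does not hold

Need some j in [10,12] with ¬x, and (y ∨ x) at every k in [8,j-1].
  j=10: ¬x holds, but (y ∨ x) fails at k=8 → not this j.
  j=11: ¬x holds, but (y ∨ x) fails at k=8 → not this j.
  j=12: ¬x false.
No j in the window works → until fails.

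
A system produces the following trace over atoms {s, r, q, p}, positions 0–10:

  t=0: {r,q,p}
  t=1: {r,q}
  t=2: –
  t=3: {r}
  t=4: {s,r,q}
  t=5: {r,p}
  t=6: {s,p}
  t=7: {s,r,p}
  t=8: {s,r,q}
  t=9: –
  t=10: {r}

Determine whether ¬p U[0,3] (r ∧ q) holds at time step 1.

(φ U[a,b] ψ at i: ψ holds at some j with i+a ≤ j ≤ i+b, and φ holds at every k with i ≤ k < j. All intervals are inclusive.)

Yes

Need some j in [1,4] with (r ∧ q), and ¬p at every k in [1,j-1].
  j=1: (r ∧ q) holds; no prefix to check → satisfied.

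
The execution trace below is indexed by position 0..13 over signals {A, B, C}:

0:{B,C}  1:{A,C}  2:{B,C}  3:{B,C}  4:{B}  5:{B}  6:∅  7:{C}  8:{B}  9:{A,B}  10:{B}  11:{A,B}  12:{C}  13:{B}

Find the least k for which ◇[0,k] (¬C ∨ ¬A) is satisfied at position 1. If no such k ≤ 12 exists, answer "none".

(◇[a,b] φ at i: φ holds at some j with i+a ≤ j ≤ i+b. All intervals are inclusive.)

1

Scan j = 1,2,… for (¬C ∨ ¬A):
  j=1: fails
  j=2: holds
First hit at j=2, so smallest k = 2-1 = 1.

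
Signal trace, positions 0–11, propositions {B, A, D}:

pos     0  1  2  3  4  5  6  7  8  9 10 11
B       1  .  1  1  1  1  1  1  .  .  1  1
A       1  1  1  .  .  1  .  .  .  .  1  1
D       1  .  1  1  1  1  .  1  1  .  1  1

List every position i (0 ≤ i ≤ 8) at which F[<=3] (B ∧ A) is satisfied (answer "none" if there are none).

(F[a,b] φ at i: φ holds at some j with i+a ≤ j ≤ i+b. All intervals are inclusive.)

Evaluate at each i in [0,8]:
  i=0: ✓ (witness j=0)
  i=1: ✓ (witness j=2)
  i=2: ✓ (witness j=2)
  i=3: ✓ (witness j=5)
  i=4: ✓ (witness j=5)
  i=5: ✓ (witness j=5)
  i=6: ✗ (none in [6,9])
  i=7: ✓ (witness j=10)
  i=8: ✓ (witness j=10)

0, 1, 2, 3, 4, 5, 7, 8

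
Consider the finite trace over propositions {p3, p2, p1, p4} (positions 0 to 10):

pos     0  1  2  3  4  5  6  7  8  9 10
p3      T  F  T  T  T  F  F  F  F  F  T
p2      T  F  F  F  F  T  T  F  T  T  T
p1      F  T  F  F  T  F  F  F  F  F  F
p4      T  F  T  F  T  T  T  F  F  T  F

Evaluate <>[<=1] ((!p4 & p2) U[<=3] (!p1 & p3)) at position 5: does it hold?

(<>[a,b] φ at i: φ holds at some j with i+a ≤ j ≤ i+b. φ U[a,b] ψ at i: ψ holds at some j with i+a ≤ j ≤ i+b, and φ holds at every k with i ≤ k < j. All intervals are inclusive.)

Check ((!p4 & p2) U[<=3] (!p1 & p3)) at each j in [5,6]:
  j=5: fails
  j=6: fails
No position in the window satisfies it → formula fails.

No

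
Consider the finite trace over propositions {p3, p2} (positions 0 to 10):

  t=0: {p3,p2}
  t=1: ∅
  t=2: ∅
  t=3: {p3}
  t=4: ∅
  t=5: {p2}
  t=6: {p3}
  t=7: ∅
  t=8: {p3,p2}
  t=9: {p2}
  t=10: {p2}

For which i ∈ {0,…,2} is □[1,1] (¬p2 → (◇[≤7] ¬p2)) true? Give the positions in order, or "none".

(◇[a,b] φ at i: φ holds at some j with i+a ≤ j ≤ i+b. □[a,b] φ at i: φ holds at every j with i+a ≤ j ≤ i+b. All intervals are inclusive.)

Evaluate at each i in [0,2]:
  i=0: ✓ (all of [1,1])
  i=1: ✓ (all of [2,2])
  i=2: ✓ (all of [3,3])

0, 1, 2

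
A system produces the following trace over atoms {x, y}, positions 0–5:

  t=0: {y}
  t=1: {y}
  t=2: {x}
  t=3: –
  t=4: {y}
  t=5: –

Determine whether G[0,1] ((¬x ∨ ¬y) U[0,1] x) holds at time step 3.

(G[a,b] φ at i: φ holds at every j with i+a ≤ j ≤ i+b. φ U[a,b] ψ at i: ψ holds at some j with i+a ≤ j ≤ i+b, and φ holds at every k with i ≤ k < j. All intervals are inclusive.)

Check ((¬x ∨ ¬y) U[0,1] x) at every j in [3,4]:
  j=3: fails
  j=4: fails
Fails at j=3 → formula fails.

No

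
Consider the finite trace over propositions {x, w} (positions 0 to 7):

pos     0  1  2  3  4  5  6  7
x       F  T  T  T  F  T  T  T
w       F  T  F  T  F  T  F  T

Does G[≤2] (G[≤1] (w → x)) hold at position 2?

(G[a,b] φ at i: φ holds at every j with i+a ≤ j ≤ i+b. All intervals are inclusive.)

Check G[≤1] (w → x) at every j in [2,4]:
  j=2: holds on [2,3]
  j=3: holds on [3,4]
  j=4: holds on [4,5]
All positions satisfy it → formula holds.

True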